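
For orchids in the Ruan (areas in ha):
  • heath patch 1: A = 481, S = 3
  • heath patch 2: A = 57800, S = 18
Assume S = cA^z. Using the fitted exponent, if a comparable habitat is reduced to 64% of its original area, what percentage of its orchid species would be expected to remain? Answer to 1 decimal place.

84.6%

z = ln(18/3) / ln(57800/481) = 1.7918 / 4.7889 = 0.3742
S_new/S_old = (A_new/A_old)^z = 0.64^0.3742 = exp(0.3742 × -0.4463) = 0.8462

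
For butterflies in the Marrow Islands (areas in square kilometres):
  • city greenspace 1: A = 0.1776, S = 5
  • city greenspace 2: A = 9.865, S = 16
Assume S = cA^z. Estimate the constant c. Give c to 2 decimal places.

z = ln(S₂/S₁) / ln(A₂/A₁) = ln(16/5) / ln(9.865/0.1776) = 1.1632 / 4.0172 = 0.2895
c = S₁ / A₁^z = 5 / 0.1776^0.2895 = 5 / 0.6063 = 8.247

8.25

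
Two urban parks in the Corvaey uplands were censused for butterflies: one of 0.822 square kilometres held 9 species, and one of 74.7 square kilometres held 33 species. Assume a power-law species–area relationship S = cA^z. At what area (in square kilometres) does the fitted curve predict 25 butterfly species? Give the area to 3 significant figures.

28.5 square kilometres

z = ln(33/9) / ln(74.7/0.822) = 1.2993 / 4.5095 = 0.2881
c = 9 / 0.822^0.2881 = 9 / 0.9451 = 9.523
A = (25/9.523)^(1/0.2881) ⇒ ln A = ln(2.625)/0.2881 = 3.3499
A = e^3.3499 ≈ 28.5 square kilometres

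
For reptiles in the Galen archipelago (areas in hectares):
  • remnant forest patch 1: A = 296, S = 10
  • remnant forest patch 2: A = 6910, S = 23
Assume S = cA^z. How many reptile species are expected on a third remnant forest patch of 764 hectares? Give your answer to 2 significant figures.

z = ln(23/10) / ln(6910/296) = 0.8329 / 3.1504 = 0.2644
c = 10 / 296^0.2644 = 10 / 4.502 = 2.221
S₃ = 2.221 × 764^0.2644 = 2.221 × 5.784 ≈ 12.85

13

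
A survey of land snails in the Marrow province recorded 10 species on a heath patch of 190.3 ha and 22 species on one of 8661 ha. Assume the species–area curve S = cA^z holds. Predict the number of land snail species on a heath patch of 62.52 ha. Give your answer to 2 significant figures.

z = ln(22/10) / ln(8661/190.3) = 0.7885 / 3.8180 = 0.2065
c = 10 / 190.3^0.2065 = 10 / 2.956 = 3.383
S₃ = 3.383 × 62.52^0.2065 = 3.383 × 2.349 ≈ 7.946

7.9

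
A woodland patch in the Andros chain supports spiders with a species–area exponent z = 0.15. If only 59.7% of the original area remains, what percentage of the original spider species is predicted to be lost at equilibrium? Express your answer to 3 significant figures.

S_new/S_old = (A_new/A_old)^z = 0.597^0.15
= exp(0.15 × ln 0.597) = exp(0.15 × -0.5158) = exp(-0.0774) ≈ 0.9255
Fraction lost = 1 − 0.9255 = 0.07446

7.45%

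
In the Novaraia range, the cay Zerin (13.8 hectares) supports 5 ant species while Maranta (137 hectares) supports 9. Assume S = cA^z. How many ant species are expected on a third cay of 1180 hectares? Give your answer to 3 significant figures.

15.6

z = ln(9/5) / ln(137/13.8) = 0.5878 / 2.2953 = 0.2561
c = 5 / 13.8^0.2561 = 5 / 1.958 = 2.553
S₃ = 2.553 × 1180^0.2561 = 2.553 × 6.119 ≈ 15.62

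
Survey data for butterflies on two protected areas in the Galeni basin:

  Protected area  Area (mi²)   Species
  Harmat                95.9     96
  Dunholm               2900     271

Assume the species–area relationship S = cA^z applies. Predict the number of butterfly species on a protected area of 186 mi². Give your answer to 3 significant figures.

117

z = ln(271/96) / ln(2900/95.9) = 1.0378 / 3.4092 = 0.3044
c = 96 / 95.9^0.3044 = 96 / 4.011 = 23.93
S₃ = 23.93 × 186^0.3044 = 23.93 × 4.907 ≈ 117.4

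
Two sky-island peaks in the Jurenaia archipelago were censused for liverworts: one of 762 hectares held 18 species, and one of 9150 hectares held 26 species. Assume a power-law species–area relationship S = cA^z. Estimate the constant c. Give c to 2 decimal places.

6.74

z = ln(S₂/S₁) / ln(A₂/A₁) = ln(26/18) / ln(9150/762) = 0.3677 / 2.4856 = 0.1479
c = S₁ / A₁^z = 18 / 762^0.1479 = 18 / 2.669 = 6.744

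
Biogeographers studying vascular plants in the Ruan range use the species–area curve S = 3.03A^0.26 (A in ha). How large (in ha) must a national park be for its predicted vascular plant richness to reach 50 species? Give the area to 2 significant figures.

50 = 3.03 × A^0.26  ⇒  A^0.26 = 50/3.03 = 16.5
ln A = ln(16.5) / 0.26 = 2.8035 / 0.26 = 10.7825
A = e^10.7825 ≈ 48172 ha

48000 ha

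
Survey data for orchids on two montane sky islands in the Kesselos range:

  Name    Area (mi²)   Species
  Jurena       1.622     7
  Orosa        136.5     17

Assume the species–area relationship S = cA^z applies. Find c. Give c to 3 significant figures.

6.35

z = ln(S₂/S₁) / ln(A₂/A₁) = ln(17/7) / ln(136.5/1.622) = 0.8873 / 4.4327 = 0.2002
c = S₁ / A₁^z = 7 / 1.622^0.2002 = 7 / 1.102 = 6.354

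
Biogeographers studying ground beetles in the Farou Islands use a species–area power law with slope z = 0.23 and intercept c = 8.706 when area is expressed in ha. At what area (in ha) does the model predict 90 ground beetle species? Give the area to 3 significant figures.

90 = 8.706 × A^0.23  ⇒  A^0.23 = 90/8.706 = 10.34
ln A = ln(10.34) / 0.23 = 2.3358 / 0.23 = 10.1556
A = e^10.1556 ≈ 25736 ha

25700 ha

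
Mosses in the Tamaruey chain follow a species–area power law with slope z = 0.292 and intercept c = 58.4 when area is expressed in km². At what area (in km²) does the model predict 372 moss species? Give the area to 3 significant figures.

372 = 58.4 × A^0.292  ⇒  A^0.292 = 372/58.4 = 6.37
ln A = ln(6.37) / 0.292 = 1.8516 / 0.292 = 6.3410
A = e^6.3410 ≈ 567.4 km²

567 km²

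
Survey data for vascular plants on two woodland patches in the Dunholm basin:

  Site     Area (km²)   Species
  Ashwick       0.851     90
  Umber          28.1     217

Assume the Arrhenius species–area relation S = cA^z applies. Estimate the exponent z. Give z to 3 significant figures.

0.252

Taking logs: ln S = ln c + z ln A, so z = (ln S₂ − ln S₁)/(ln A₂ − ln A₁).
z = ln(217/90) / ln(28.1/0.851) = ln(2.411) / ln(33.02) = 0.8801 / 3.4971 = 0.2517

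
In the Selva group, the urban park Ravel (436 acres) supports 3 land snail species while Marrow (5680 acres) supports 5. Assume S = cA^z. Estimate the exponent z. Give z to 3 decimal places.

Taking logs: ln S = ln c + z ln A, so z = (ln S₂ − ln S₁)/(ln A₂ − ln A₁).
z = ln(5/3) / ln(5680/436) = ln(1.667) / ln(13.03) = 0.5108 / 2.5671 = 0.1990

0.199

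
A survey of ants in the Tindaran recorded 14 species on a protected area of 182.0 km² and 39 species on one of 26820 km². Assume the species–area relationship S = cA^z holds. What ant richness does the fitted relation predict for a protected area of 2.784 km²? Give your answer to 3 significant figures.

z = ln(39/14) / ln(26820/182) = 1.0245 / 4.9929 = 0.2052
c = 14 / 182^0.2052 = 14 / 2.909 = 4.813
S₃ = 4.813 × 2.784^0.2052 = 4.813 × 1.234 ≈ 5.938

5.94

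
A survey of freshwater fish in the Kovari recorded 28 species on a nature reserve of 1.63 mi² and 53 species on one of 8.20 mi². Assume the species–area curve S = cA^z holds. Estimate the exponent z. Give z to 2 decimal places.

0.39

Taking logs: ln S = ln c + z ln A, so z = (ln S₂ − ln S₁)/(ln A₂ − ln A₁).
z = ln(53/28) / ln(8.2/1.63) = ln(1.893) / ln(5.031) = 0.6381 / 1.6156 = 0.3950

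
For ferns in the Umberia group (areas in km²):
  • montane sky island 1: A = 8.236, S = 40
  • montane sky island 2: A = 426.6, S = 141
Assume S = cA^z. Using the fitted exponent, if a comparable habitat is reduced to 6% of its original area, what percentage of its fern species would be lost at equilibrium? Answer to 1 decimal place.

59.3%

z = ln(141/40) / ln(426.6/8.236) = 1.2599 / 3.9473 = 0.3192
S_new/S_old = (A_new/A_old)^z = 0.06^0.3192 = exp(0.3192 × -2.8134) = 0.4074
Fraction lost = 1 − 0.4074 = 0.5926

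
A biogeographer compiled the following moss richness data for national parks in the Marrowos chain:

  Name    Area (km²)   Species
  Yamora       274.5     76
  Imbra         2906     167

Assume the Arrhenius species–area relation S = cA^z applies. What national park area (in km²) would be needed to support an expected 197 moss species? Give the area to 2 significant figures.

z = ln(167/76) / ln(2906/274.5) = 0.7873 / 2.3596 = 0.3336
c = 76 / 274.5^0.3336 = 76 / 6.51 = 11.67
A = (197/11.67)^(1/0.3336) ⇒ ln A = ln(16.88)/0.3336 = 8.4697
A = e^8.4697 ≈ 4768 km²

4800 km²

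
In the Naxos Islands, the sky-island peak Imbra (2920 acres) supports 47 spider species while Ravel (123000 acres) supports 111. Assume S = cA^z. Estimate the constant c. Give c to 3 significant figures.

z = ln(S₂/S₁) / ln(A₂/A₁) = ln(111/47) / ln(123000/2920) = 0.8594 / 3.7406 = 0.2297
c = S₁ / A₁^z = 47 / 2920^0.2297 = 47 / 6.254 = 7.515

7.52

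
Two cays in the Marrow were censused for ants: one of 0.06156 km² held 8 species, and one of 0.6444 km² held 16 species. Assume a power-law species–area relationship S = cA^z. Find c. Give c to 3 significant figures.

z = ln(S₂/S₁) / ln(A₂/A₁) = ln(16/8) / ln(0.6444/0.06156) = 0.6931 / 2.3483 = 0.2952
c = S₁ / A₁^z = 8 / 0.06156^0.2952 = 8 / 0.4392 = 18.22

18.2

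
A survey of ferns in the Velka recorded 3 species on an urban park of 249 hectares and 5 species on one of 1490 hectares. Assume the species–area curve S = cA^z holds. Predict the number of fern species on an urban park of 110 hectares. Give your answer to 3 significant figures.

2.38

z = ln(5/3) / ln(1490/249) = 0.5108 / 1.7891 = 0.2855
c = 3 / 249^0.2855 = 3 / 4.833 = 0.6208
S₃ = 0.6208 × 110^0.2855 = 0.6208 × 3.827 ≈ 2.376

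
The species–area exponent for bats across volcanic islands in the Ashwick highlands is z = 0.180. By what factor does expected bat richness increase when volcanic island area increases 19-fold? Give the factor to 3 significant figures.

S₂/S₁ = (A₂/A₁)^z = 19^0.18
ln(S₂/S₁) = 0.18 × ln 19 = 0.18 × 2.9444 = 0.5300
S₂/S₁ = e^0.5300 ≈ 1.699

1.70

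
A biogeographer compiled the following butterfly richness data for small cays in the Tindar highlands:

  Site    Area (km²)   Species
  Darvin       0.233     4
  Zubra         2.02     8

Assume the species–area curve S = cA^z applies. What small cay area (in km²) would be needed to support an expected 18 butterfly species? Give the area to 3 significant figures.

25.3 km²

z = ln(8/4) / ln(2.02/0.233) = 0.6931 / 2.1598 = 0.3209
c = 4 / 0.233^0.3209 = 4 / 0.6266 = 6.384
A = (18/6.384)^(1/0.3209) ⇒ ln A = ln(2.82)/0.3209 = 3.2299
A = e^3.2299 ≈ 25.28 km²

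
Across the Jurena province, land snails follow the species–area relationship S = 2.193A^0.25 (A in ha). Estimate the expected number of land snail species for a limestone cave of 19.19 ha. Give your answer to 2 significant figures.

S = 2.193 × 19.19^0.25
ln S = ln 2.193 + 0.25 × ln 19.19 = 0.7853 + 0.25 × 2.9544 = 1.5239
S = e^1.5239 ≈ 4.59

4.6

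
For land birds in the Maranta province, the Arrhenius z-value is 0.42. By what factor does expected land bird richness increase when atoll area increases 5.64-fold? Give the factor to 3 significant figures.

S₂/S₁ = (A₂/A₁)^z = 5.64^0.42
ln(S₂/S₁) = 0.42 × ln 5.64 = 0.42 × 1.7299 = 0.7266
S₂/S₁ = e^0.7266 ≈ 2.068

2.07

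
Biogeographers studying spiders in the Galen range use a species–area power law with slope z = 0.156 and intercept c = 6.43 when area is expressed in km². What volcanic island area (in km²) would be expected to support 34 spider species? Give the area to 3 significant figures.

43300 km²

34 = 6.43 × A^0.156  ⇒  A^0.156 = 34/6.43 = 5.288
ln A = ln(5.288) / 0.156 = 1.6654 / 0.156 = 10.6756
A = e^10.6756 ≈ 43285 km²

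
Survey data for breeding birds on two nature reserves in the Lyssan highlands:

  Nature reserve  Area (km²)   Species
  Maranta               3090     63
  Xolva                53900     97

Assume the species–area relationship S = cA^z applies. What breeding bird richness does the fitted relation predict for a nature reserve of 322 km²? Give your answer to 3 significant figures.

z = ln(97/63) / ln(53900/3090) = 0.4316 / 2.8590 = 0.1510
c = 63 / 3090^0.1510 = 63 / 3.364 = 18.73
S₃ = 18.73 × 322^0.1510 = 18.73 × 2.391 ≈ 44.78

44.8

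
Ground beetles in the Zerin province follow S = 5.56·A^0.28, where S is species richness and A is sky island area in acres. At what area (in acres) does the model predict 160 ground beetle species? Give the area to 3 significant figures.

160 = 5.56 × A^0.28  ⇒  A^0.28 = 160/5.56 = 28.78
ln A = ln(28.78) / 0.28 = 3.3596 / 0.28 = 11.9985
A = e^11.9985 ≈ 162508 acres

163000 acres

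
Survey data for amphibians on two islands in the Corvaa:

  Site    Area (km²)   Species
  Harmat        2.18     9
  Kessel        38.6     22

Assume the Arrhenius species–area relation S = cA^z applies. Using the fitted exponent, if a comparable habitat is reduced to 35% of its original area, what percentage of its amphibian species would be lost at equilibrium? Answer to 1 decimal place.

z = ln(22/9) / ln(38.6/2.18) = 0.8938 / 2.8739 = 0.3110
S_new/S_old = (A_new/A_old)^z = 0.35^0.3110 = exp(0.3110 × -1.0498) = 0.7214
Fraction lost = 1 − 0.7214 = 0.2786

27.9%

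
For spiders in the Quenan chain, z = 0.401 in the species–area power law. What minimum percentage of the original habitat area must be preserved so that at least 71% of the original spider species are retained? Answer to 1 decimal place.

Need (A_new/A_old)^0.401 = 0.71, so A_new/A_old = 0.71^(1/0.401) = 0.71^2.494
ln(A_new/A_old) = ln 0.71 / 0.401 = -0.3425 / 0.401 = -0.8541
A_new/A_old = e^-0.8541 ≈ 0.4257

42.6%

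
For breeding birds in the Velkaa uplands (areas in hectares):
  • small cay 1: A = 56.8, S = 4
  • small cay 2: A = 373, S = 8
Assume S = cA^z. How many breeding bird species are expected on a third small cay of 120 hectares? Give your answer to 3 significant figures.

5.27

z = ln(8/4) / ln(373/56.8) = 0.6931 / 1.8820 = 0.3683
c = 4 / 56.8^0.3683 = 4 / 4.427 = 0.9035
S₃ = 0.9035 × 120^0.3683 = 0.9035 × 5.831 ≈ 5.269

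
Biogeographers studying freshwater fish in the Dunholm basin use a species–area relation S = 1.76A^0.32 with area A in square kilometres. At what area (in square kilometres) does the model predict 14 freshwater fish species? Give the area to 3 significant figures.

652 square kilometres

14 = 1.76 × A^0.32  ⇒  A^0.32 = 14/1.76 = 7.955
ln A = ln(7.955) / 0.32 = 2.0737 / 0.32 = 6.4804
A = e^6.4804 ≈ 652.3 square kilometres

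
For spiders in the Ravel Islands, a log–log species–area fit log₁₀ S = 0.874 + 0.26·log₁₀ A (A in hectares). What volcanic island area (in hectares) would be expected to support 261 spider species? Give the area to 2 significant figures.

261 = 7.482 × A^0.26  ⇒  A^0.26 = 261/7.482 = 34.89
ln A = ln(34.89) / 0.26 = 3.5521 / 0.26 = 13.6618
A = e^13.6618 ≈ 857497 hectares

860000 hectares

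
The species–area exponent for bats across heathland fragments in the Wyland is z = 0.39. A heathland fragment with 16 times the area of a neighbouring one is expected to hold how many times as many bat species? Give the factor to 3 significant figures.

S₂/S₁ = (A₂/A₁)^z = 16^0.39
ln(S₂/S₁) = 0.39 × ln 16 = 0.39 × 2.7726 = 1.0813
S₂/S₁ = e^1.0813 ≈ 2.949

2.95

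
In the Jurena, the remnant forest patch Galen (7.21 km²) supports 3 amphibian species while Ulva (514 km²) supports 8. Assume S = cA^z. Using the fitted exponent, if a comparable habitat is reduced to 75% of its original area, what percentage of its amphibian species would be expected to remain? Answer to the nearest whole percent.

z = ln(8/3) / ln(514/7.21) = 0.9808 / 4.2668 = 0.2299
S_new/S_old = (A_new/A_old)^z = 0.75^0.2299 = exp(0.2299 × -0.2877) = 0.936

94%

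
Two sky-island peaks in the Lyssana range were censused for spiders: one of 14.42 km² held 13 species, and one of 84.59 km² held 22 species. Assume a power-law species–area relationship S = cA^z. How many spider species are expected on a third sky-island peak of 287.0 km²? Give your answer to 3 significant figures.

31.6

z = ln(22/13) / ln(84.59/14.42) = 0.5261 / 1.7692 = 0.2974
c = 13 / 14.42^0.2974 = 13 / 2.211 = 5.879
S₃ = 5.879 × 287^0.2974 = 5.879 × 5.381 ≈ 31.64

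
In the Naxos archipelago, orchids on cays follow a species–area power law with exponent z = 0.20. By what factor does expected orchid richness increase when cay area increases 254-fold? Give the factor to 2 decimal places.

S₂/S₁ = (A₂/A₁)^z = 254^0.2
ln(S₂/S₁) = 0.2 × ln 254 = 0.2 × 5.5373 = 1.1075
S₂/S₁ = e^1.1075 ≈ 3.027

3.03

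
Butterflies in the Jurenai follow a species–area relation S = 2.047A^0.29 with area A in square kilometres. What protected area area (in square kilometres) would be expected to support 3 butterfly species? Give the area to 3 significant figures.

3.74 square kilometres

3 = 2.047 × A^0.29  ⇒  A^0.29 = 3/2.047 = 1.466
ln A = ln(1.466) / 0.29 = 0.3822 / 0.29 = 1.3181
A = e^1.3181 ≈ 3.736 square kilometres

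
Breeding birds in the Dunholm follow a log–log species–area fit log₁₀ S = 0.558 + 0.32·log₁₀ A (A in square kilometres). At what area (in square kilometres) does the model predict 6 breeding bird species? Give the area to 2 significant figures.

4.9 square kilometres

6 = 3.614 × A^0.32  ⇒  A^0.32 = 6/3.614 = 1.66
ln A = ln(1.66) / 0.32 = 0.5069 / 0.32 = 1.5841
A = e^1.5841 ≈ 4.875 square kilometres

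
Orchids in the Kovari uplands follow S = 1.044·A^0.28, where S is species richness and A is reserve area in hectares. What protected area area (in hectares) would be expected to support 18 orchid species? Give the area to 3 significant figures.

18 = 1.044 × A^0.28  ⇒  A^0.28 = 18/1.044 = 17.24
ln A = ln(17.24) / 0.28 = 2.8473 / 0.28 = 10.1690
A = e^10.1690 ≈ 26081 hectares

26100 hectares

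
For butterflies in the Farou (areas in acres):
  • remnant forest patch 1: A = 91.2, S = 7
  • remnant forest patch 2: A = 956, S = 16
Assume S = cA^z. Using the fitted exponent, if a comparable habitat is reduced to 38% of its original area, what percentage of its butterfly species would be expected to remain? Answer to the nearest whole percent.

71%

z = ln(16/7) / ln(956/91.2) = 0.8267 / 2.3497 = 0.3518
S_new/S_old = (A_new/A_old)^z = 0.38^0.3518 = exp(0.3518 × -0.9676) = 0.7115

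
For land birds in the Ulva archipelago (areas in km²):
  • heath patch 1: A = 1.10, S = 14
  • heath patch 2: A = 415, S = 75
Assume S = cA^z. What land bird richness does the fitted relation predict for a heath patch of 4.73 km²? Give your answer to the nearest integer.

21

z = ln(75/14) / ln(415/1.1) = 1.6784 / 5.9330 = 0.2829
c = 14 / 1.1^0.2829 = 14 / 1.027 = 13.63
S₃ = 13.63 × 4.73^0.2829 = 13.63 × 1.552 ≈ 21.15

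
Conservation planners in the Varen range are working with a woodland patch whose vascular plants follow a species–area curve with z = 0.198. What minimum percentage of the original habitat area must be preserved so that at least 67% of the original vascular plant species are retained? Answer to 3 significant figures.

Need (A_new/A_old)^0.198 = 0.67, so A_new/A_old = 0.67^(1/0.198) = 0.67^5.051
ln(A_new/A_old) = ln 0.67 / 0.198 = -0.4005 / 0.198 = -2.0226
A_new/A_old = e^-2.0226 ≈ 0.1323

13.2%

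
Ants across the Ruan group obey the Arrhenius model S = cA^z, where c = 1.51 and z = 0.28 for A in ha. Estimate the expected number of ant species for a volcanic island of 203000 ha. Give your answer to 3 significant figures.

46.2

S = 1.51 × 203000^0.28
ln S = ln 1.51 + 0.28 × ln 203000 = 0.4121 + 0.28 × 12.2210 = 3.8340
S = e^3.8340 ≈ 46.25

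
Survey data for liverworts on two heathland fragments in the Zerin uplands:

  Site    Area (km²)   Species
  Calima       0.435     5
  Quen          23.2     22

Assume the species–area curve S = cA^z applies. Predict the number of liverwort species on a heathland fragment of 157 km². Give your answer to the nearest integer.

45

z = ln(22/5) / ln(23.2/0.435) = 1.4816 / 3.9766 = 0.3726
c = 5 / 0.435^0.3726 = 5 / 0.7333 = 6.818
S₃ = 6.818 × 157^0.3726 = 6.818 × 6.579 ≈ 44.86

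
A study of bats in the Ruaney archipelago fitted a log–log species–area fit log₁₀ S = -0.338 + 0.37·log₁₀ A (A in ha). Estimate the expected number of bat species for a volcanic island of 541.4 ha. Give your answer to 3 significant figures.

4.71

S = 0.4592 × 541.4^0.37 = 0.4592 × 10.27 ≈ 4.714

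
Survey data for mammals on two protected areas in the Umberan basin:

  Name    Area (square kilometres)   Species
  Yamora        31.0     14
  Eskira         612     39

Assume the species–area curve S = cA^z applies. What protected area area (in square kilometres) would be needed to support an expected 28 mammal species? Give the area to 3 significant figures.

z = ln(39/14) / ln(612/31) = 1.0245 / 2.9827 = 0.3435
c = 14 / 31^0.3435 = 14 / 3.253 = 4.304
A = (28/4.304)^(1/0.3435) ⇒ ln A = ln(6.505)/0.3435 = 5.4520
A = e^5.4520 ≈ 233.2 square kilometres

233 square kilometres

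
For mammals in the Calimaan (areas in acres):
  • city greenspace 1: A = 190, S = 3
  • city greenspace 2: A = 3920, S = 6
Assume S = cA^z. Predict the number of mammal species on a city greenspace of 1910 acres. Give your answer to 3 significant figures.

5.09

z = ln(6/3) / ln(3920/190) = 0.6931 / 3.0268 = 0.2290
c = 3 / 190^0.2290 = 3 / 3.325 = 0.9022
S₃ = 0.9022 × 1910^0.2290 = 0.9022 × 5.641 ≈ 5.089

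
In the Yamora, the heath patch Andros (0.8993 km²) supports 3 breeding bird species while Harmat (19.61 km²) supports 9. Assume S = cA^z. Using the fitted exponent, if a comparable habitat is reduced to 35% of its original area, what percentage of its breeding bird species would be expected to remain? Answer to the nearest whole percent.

69%

z = ln(9/3) / ln(19.61/0.8993) = 1.0986 / 3.0822 = 0.3564
S_new/S_old = (A_new/A_old)^z = 0.35^0.3564 = exp(0.3564 × -1.0498) = 0.6878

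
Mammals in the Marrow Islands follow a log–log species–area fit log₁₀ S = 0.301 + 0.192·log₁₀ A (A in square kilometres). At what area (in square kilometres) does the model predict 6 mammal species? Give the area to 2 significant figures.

6 = 2 × A^0.192  ⇒  A^0.192 = 6/2 = 3
ln A = ln(3) / 0.192 = 1.0987 / 0.192 = 5.7223
A = e^5.7223 ≈ 305.6 square kilometres

310 square kilometres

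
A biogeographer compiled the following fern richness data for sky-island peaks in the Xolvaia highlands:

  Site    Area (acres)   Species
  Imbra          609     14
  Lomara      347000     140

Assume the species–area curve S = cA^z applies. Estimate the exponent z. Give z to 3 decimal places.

0.363

Taking logs: ln S = ln c + z ln A, so z = (ln S₂ − ln S₁)/(ln A₂ − ln A₁).
z = ln(140/14) / ln(347000/609) = ln(10) / ln(569.8) = 2.3026 / 6.3453 = 0.3629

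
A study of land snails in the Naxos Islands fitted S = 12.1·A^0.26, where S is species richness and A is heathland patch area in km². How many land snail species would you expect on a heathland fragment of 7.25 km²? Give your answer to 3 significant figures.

S = 12.1 × 7.25^0.26
ln S = ln 12.1 + 0.26 × ln 7.25 = 2.4932 + 0.26 × 1.9810 = 3.0083
S = e^3.0083 ≈ 20.25

20.3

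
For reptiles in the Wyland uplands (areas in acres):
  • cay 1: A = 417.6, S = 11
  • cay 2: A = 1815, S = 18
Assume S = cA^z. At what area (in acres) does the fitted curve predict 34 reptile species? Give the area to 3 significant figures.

12100 acres

z = ln(18/11) / ln(1815/417.6) = 0.4925 / 1.4693 = 0.3352
c = 11 / 417.6^0.3352 = 11 / 7.558 = 1.455
A = (34/1.455)^(1/0.3352) ⇒ ln A = ln(23.36)/0.3352 = 9.4013
A = e^9.4013 ≈ 12104 acres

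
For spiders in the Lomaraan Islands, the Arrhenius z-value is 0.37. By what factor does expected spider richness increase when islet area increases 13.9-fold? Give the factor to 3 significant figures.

S₂/S₁ = (A₂/A₁)^z = 13.9^0.37
ln(S₂/S₁) = 0.37 × ln 13.9 = 0.37 × 2.6319 = 0.9738
S₂/S₁ = e^0.9738 ≈ 2.648

2.65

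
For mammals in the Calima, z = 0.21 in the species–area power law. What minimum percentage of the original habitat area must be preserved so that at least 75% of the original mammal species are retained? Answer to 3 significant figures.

25.4%

Need (A_new/A_old)^0.21 = 0.75, so A_new/A_old = 0.75^(1/0.21) = 0.75^4.762
ln(A_new/A_old) = ln 0.75 / 0.21 = -0.2877 / 0.21 = -1.3699
A_new/A_old = e^-1.3699 ≈ 0.2541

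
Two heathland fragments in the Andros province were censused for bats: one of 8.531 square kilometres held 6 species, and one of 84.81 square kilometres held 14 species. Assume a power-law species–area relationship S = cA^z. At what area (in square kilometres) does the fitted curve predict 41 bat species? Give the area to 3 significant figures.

z = ln(14/6) / ln(84.81/8.531) = 0.8473 / 2.2967 = 0.3689
c = 6 / 8.531^0.3689 = 6 / 2.205 = 2.721
A = (41/2.721)^(1/0.3689) ⇒ ln A = ln(15.07)/0.3689 = 7.3530
A = e^7.3530 ≈ 1561 square kilometres

1560 square kilometres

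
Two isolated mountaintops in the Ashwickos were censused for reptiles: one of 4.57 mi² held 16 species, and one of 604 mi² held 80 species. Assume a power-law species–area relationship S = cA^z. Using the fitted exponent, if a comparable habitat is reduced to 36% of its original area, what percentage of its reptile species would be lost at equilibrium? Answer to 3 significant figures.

z = ln(80/16) / ln(604/4.57) = 1.6094 / 4.8841 = 0.3295
S_new/S_old = (A_new/A_old)^z = 0.36^0.3295 = exp(0.3295 × -1.0217) = 0.7141
Fraction lost = 1 − 0.7141 = 0.2859

28.6%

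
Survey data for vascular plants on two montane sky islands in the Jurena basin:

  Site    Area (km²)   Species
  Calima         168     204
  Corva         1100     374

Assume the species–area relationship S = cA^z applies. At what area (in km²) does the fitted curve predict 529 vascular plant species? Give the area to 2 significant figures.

3200 km²

z = ln(374/204) / ln(1100/168) = 0.6061 / 1.8791 = 0.3226
c = 204 / 168^0.3226 = 204 / 5.222 = 39.07
A = (529/39.07)^(1/0.3226) ⇒ ln A = ln(13.54)/0.3226 = 8.0780
A = e^8.0780 ≈ 3223 km²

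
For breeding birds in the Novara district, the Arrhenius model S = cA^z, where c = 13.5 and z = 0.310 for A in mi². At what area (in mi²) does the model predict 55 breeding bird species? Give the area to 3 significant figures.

92.9 mi²

55 = 13.5 × A^0.31  ⇒  A^0.31 = 55/13.5 = 4.074
ln A = ln(4.074) / 0.31 = 1.4046 / 0.31 = 4.5311
A = e^4.5311 ≈ 92.86 mi²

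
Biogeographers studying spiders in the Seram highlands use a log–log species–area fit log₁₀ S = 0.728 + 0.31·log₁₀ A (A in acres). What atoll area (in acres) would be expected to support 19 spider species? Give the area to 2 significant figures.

19 = 5.346 × A^0.31  ⇒  A^0.31 = 19/5.346 = 3.554
ln A = ln(3.554) / 0.31 = 1.2682 / 0.31 = 4.0908
A = e^4.0908 ≈ 59.79 acres

60 acres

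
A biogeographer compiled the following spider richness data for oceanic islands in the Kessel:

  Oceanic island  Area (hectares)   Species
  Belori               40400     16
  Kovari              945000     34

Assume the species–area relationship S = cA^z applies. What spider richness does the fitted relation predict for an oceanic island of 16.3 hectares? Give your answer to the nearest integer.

2

z = ln(34/16) / ln(945000/40400) = 0.7538 / 3.1524 = 0.2391
c = 16 / 40400^0.2391 = 16 / 12.63 = 1.267
S₃ = 1.267 × 16.3^0.2391 = 1.267 × 1.949 ≈ 2.469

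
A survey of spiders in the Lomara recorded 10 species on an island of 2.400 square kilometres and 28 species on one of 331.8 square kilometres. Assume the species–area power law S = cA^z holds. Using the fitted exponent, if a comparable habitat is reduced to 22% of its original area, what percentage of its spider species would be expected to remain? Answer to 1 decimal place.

z = ln(28/10) / ln(331.8/2.4) = 1.0296 / 4.9291 = 0.2089
S_new/S_old = (A_new/A_old)^z = 0.22^0.2089 = exp(0.2089 × -1.5141) = 0.7289

72.9%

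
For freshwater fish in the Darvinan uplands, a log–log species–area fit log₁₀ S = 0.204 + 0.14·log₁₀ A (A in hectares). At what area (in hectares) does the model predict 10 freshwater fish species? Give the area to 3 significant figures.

485000 hectares

10 = 1.6 × A^0.14  ⇒  A^0.14 = 10/1.6 = 6.252
ln A = ln(6.252) / 0.14 = 1.8329 / 0.14 = 13.0918
A = e^13.0918 ≈ 484969 hectares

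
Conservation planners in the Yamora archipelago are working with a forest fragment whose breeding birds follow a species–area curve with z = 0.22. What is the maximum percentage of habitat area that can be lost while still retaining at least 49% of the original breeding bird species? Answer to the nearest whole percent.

96%

Need (A_new/A_old)^0.22 = 0.49, so A_new/A_old = 0.49^(1/0.22) = 0.49^4.545
ln(A_new/A_old) = ln 0.49 / 0.22 = -0.7133 / 0.22 = -3.2425
A_new/A_old = e^-3.2425 ≈ 0.03907
Fraction that can be lost = 1 − 0.03907 = 0.9609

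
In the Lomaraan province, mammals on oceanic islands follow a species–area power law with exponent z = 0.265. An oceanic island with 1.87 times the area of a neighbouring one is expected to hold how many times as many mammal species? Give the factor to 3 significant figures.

1.18

S₂/S₁ = (A₂/A₁)^z = 1.87^0.265
ln(S₂/S₁) = 0.265 × ln 1.87 = 0.265 × 0.6259 = 0.1659
S₂/S₁ = e^0.1659 ≈ 1.18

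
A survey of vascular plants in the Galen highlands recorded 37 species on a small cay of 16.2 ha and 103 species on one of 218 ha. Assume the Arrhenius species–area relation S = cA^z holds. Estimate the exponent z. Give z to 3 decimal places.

0.394

Taking logs: ln S = ln c + z ln A, so z = (ln S₂ − ln S₁)/(ln A₂ − ln A₁).
z = ln(103/37) / ln(218/16.2) = ln(2.784) / ln(13.46) = 1.0238 / 2.5995 = 0.3939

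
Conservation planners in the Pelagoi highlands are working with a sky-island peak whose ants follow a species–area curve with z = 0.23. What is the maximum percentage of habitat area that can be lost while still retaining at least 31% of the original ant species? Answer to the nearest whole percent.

Need (A_new/A_old)^0.23 = 0.31, so A_new/A_old = 0.31^(1/0.23) = 0.31^4.348
ln(A_new/A_old) = ln 0.31 / 0.23 = -1.1712 / 0.23 = -5.0921
A_new/A_old = e^-5.0921 ≈ 0.006145
Fraction that can be lost = 1 − 0.006145 = 0.9939

99%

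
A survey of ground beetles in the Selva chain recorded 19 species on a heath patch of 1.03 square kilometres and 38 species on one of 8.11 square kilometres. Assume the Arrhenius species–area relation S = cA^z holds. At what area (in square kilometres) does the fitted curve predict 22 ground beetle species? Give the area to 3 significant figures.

1.59 square kilometres

z = ln(38/19) / ln(8.11/1.03) = 0.6931 / 2.0635 = 0.3359
c = 19 / 1.03^0.3359 = 19 / 1.01 = 18.81
A = (22/18.81)^(1/0.3359) ⇒ ln A = ln(1.169)/0.3359 = 0.4660
A = e^0.4660 ≈ 1.594 square kilometres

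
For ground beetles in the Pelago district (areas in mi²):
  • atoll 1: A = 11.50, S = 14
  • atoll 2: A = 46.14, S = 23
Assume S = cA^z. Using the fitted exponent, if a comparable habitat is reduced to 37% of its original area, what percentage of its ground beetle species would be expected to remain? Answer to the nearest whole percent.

z = ln(23/14) / ln(46.14/11.5) = 0.4964 / 1.3893 = 0.3573
S_new/S_old = (A_new/A_old)^z = 0.37^0.3573 = exp(0.3573 × -0.9943) = 0.701

70%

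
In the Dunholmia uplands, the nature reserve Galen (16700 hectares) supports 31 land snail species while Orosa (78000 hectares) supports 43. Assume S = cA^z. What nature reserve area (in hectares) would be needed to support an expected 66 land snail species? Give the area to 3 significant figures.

z = ln(43/31) / ln(78000/16700) = 0.3272 / 1.5413 = 0.2123
c = 31 / 16700^0.2123 = 31 / 7.879 = 3.935
A = (66/3.935)^(1/0.2123) ⇒ ln A = ln(16.77)/0.2123 = 13.2827
A = e^13.2827 ≈ 586925 hectares

587000 hectares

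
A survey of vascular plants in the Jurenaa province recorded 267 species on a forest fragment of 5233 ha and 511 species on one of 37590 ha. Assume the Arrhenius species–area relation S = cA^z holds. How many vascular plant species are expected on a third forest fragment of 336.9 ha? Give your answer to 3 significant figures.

108

z = ln(511/267) / ln(37590/5233) = 0.6491 / 1.9718 = 0.3292
c = 267 / 5233^0.3292 = 267 / 16.76 = 15.93
S₃ = 15.93 × 336.9^0.3292 = 15.93 × 6.793 ≈ 108.2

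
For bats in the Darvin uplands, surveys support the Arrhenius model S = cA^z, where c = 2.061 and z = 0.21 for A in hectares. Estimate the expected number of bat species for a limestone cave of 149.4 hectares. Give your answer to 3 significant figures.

S = 2.061 × 149.4^0.21
ln S = ln 2.061 + 0.21 × ln 149.4 = 0.7232 + 0.21 × 5.0066 = 1.7746
S = e^1.7746 ≈ 5.898

5.90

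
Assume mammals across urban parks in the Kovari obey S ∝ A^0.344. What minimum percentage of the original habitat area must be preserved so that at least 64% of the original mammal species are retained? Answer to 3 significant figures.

Need (A_new/A_old)^0.344 = 0.64, so A_new/A_old = 0.64^(1/0.344) = 0.64^2.907
ln(A_new/A_old) = ln 0.64 / 0.344 = -0.4463 / 0.344 = -1.2973
A_new/A_old = e^-1.2973 ≈ 0.2733

27.3%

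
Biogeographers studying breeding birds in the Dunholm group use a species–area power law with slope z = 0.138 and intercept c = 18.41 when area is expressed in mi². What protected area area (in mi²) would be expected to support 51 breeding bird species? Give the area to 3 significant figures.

51 = 18.41 × A^0.138  ⇒  A^0.138 = 51/18.41 = 2.77
ln A = ln(2.77) / 0.138 = 1.0189 / 0.138 = 7.3836
A = e^7.3836 ≈ 1609 mi²

1610 mi²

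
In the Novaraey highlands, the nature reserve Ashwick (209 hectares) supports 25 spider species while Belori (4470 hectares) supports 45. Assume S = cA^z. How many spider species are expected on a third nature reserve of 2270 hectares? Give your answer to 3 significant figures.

z = ln(45/25) / ln(4470/209) = 0.5878 / 3.0628 = 0.1919
c = 25 / 209^0.1919 = 25 / 2.788 = 8.968
S₃ = 8.968 × 2270^0.1919 = 8.968 × 4.406 ≈ 39.51

39.5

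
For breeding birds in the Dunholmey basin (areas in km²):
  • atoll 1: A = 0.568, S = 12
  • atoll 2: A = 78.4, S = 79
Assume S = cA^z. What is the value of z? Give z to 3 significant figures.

0.382

Taking logs: ln S = ln c + z ln A, so z = (ln S₂ − ln S₁)/(ln A₂ − ln A₁).
z = ln(79/12) / ln(78.4/0.568) = ln(6.583) / ln(138) = 1.8845 / 4.9275 = 0.3825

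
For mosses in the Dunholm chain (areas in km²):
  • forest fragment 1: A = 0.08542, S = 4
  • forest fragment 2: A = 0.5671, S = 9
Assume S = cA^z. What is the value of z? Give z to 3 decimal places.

0.428

Taking logs: ln S = ln c + z ln A, so z = (ln S₂ − ln S₁)/(ln A₂ − ln A₁).
z = ln(9/4) / ln(0.5671/0.08542) = ln(2.25) / ln(6.639) = 0.8109 / 1.8930 = 0.4284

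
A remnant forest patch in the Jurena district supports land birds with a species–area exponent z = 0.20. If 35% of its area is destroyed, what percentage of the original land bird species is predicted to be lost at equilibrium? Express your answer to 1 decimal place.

S_new/S_old = (A_new/A_old)^z = 0.65^0.2
= exp(0.2 × ln 0.65) = exp(0.2 × -0.4308) = exp(-0.0862) ≈ 0.9175
Fraction lost = 1 − 0.9175 = 0.08255

8.3%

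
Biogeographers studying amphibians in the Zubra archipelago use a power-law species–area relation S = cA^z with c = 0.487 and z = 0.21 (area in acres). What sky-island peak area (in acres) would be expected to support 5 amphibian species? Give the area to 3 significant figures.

5 = 0.487 × A^0.21  ⇒  A^0.21 = 5/0.487 = 10.27
ln A = ln(10.27) / 0.21 = 2.3289 / 0.21 = 11.0901
A = e^11.0901 ≈ 65522 acres

65500 acres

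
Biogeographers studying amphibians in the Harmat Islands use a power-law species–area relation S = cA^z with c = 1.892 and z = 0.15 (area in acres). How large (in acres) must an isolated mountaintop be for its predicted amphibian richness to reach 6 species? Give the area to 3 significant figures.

2200 acres

6 = 1.892 × A^0.15  ⇒  A^0.15 = 6/1.892 = 3.171
ln A = ln(3.171) / 0.15 = 1.1541 / 0.15 = 7.6942
A = e^7.6942 ≈ 2196 acres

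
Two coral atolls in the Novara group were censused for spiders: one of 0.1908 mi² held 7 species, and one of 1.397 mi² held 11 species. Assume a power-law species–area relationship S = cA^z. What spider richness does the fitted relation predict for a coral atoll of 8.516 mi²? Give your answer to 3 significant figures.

16.6

z = ln(11/7) / ln(1.397/0.1908) = 0.4520 / 1.9909 = 0.2270
c = 7 / 0.1908^0.2270 = 7 / 0.6865 = 10.2
S₃ = 10.2 × 8.516^0.2270 = 10.2 × 1.626 ≈ 16.58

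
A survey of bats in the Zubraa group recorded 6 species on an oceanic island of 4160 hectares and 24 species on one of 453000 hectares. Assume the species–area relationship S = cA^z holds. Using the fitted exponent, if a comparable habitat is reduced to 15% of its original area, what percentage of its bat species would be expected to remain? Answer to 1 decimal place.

z = ln(24/6) / ln(453000/4160) = 1.3863 / 4.6904 = 0.2956
S_new/S_old = (A_new/A_old)^z = 0.15^0.2956 = exp(0.2956 × -1.8971) = 0.5708

57.1%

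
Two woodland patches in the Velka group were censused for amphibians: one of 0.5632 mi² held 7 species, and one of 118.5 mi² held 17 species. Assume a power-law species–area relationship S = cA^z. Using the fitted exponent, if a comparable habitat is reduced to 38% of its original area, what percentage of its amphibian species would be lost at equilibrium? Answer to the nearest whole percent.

15%

z = ln(17/7) / ln(118.5/0.5632) = 0.8873 / 5.3490 = 0.1659
S_new/S_old = (A_new/A_old)^z = 0.38^0.1659 = exp(0.1659 × -0.9676) = 0.8517
Fraction lost = 1 − 0.8517 = 0.1483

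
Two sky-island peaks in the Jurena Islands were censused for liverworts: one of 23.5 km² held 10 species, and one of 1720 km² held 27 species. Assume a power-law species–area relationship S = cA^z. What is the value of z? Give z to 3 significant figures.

Taking logs: ln S = ln c + z ln A, so z = (ln S₂ − ln S₁)/(ln A₂ − ln A₁).
z = ln(27/10) / ln(1720/23.5) = ln(2.7) / ln(73.19) = 0.9933 / 4.2931 = 0.2314

0.231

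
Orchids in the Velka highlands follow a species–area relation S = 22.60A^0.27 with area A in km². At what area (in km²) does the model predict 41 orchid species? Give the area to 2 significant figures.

41 = 22.6 × A^0.27  ⇒  A^0.27 = 41/22.6 = 1.814
ln A = ln(1.814) / 0.27 = 0.5956 / 0.27 = 2.2060
A = e^2.2060 ≈ 9.079 km²

9.1 km²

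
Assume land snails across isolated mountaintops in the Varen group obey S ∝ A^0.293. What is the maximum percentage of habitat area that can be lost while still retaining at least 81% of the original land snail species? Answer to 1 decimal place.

51.3%

Need (A_new/A_old)^0.293 = 0.81, so A_new/A_old = 0.81^(1/0.293) = 0.81^3.413
ln(A_new/A_old) = ln 0.81 / 0.293 = -0.2107 / 0.293 = -0.7192
A_new/A_old = e^-0.7192 ≈ 0.4871
Fraction that can be lost = 1 − 0.4871 = 0.5129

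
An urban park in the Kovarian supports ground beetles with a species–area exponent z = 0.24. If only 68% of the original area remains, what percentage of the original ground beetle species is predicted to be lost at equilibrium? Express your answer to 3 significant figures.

8.84%

S_new/S_old = (A_new/A_old)^z = 0.68^0.24
= exp(0.24 × ln 0.68) = exp(0.24 × -0.3857) = exp(-0.0926) ≈ 0.9116
Fraction lost = 1 − 0.9116 = 0.0884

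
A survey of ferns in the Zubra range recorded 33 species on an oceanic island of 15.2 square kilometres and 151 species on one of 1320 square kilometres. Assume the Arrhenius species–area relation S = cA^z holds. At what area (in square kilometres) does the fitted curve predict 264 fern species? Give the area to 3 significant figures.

z = ln(151/33) / ln(1320/15.2) = 1.5208 / 4.4641 = 0.3407
c = 33 / 15.2^0.3407 = 33 / 2.527 = 13.06
A = (264/13.06)^(1/0.3407) ⇒ ln A = ln(20.22)/0.3407 = 8.8253
A = e^8.8253 ≈ 6804 square kilometres

6800 square kilometres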